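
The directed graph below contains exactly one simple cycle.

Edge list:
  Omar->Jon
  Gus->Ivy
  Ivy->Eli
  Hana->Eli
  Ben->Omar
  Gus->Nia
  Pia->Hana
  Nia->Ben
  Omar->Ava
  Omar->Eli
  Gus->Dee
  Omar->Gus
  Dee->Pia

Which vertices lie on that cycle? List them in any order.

DFS with gray/black marking from Omar:
Omar gray
  Eli gray
  Eli black
  Ava gray
  Ava black
  Gus gray
    Dee gray
      Pia gray
        Hana gray
          Hana→Eli: Eli black — skip
        Hana black
      Pia black
    Dee black
    Nia gray
      Ben gray
        Ben→Omar: Omar is gray → back edge
Back edge closes the cycle Omar → Gus → Nia → Ben → Omar; its vertices are {Ben, Gus, Nia, Omar}.

Ben, Gus, Nia, Omar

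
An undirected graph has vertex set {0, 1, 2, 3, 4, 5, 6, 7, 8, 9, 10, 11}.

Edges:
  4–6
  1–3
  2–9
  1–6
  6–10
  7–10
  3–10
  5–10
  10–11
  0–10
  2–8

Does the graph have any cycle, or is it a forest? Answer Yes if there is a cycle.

DFS, tracking each vertex's parent; an edge to a visited non-parent vertex closes a cycle.
Start from 0:
visit 0 (parent –)
  visit 10 (parent 0)
    visit 3 (parent 10)
      3–10: parent, skip
      visit 1 (parent 3)
        visit 6 (parent 1)
          visit 4 (parent 6)
            4–6: parent, skip
          6–10: 10 visited and ≠ parent → cycle
Cycle: 10 – 3 – 1 – 6 – 10.

Yes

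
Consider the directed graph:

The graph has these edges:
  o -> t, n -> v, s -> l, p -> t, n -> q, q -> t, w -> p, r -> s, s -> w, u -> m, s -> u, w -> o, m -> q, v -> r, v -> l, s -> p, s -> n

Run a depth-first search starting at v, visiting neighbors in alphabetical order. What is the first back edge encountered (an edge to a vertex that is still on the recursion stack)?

DFS from v (visiting neighbors in alphabetical order); mark gray on enter, black on exit:
v gray
  l gray
  l black
  r gray
    s gray
      s→l: l black — skip
      n gray
        q gray
          t gray
          t black
        q black
        n→v: v is gray → back edge
First back edge: n → v.

n→v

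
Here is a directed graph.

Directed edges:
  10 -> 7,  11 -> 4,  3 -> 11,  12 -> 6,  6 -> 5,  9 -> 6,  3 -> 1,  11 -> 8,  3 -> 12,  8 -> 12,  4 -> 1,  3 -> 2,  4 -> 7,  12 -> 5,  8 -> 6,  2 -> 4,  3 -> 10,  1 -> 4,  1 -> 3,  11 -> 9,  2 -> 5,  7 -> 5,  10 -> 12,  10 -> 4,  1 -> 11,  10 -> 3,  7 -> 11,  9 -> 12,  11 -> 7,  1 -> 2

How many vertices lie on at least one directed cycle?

7

A vertex is on a directed cycle iff it belongs to a strongly connected component of size ≥ 2 (or has a self-loop).
The vertices on cycles are {1, 2, 3, 4, 7, 10, 11} — 7 in total.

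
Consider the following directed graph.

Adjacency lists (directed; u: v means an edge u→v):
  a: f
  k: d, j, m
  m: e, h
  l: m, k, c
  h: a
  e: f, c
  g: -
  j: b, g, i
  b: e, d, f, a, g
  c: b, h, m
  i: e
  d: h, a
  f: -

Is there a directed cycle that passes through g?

g lies on a cycle iff there is a path from g back to itself.
Exploring from g, it never reaches itself; equivalently, its strongly connected component is a singleton.

No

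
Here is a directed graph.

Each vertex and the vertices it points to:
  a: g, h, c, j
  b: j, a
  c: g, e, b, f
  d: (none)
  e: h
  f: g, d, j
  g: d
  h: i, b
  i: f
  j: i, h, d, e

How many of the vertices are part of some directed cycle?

A vertex is on a directed cycle iff it belongs to a strongly connected component of size ≥ 2 (or has a self-loop).
The vertices on cycles are {a, b, c, e, f, h, i, j} — 8 in total.

8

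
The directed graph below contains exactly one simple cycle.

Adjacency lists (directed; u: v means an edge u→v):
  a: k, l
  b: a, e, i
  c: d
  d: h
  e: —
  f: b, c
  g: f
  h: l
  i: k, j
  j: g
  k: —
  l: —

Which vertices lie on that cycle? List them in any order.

b, f, g, i, j

DFS with gray/black marking from f:
f gray
  b gray
    a gray
      k gray
      k black
      l gray
      l black
    a black
    e gray
    e black
    i gray
      i→k: k black — skip
      j gray
        g gray
          g→f: f is gray → back edge
Back edge closes the cycle f → b → i → j → g → f; its vertices are {b, f, g, i, j}.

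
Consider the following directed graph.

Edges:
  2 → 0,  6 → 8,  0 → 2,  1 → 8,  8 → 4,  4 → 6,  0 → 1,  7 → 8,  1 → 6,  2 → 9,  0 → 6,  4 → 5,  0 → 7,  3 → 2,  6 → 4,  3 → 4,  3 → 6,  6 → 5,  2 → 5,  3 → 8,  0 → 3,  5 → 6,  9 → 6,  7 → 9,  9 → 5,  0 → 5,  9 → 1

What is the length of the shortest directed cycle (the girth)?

For each vertex v, BFS finds the shortest path from v back to v.
The shortest such closed walk is 0 → 2 → 0, length 2.

2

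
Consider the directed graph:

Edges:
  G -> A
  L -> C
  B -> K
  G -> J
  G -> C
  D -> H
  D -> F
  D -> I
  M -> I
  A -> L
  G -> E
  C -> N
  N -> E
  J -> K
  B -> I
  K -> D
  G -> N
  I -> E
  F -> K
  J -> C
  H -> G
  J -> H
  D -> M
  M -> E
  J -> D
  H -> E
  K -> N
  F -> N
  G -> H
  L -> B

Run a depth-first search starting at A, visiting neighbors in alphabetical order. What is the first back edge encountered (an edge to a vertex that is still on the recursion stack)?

DFS from A (visiting neighbors in alphabetical order); mark gray on enter, black on exit:
A gray
  L gray
    B gray
      I gray
        E gray
        E black
      I black
      K gray
        D gray
          F gray
            F→K: K is gray → back edge
First back edge: F → K.

F→K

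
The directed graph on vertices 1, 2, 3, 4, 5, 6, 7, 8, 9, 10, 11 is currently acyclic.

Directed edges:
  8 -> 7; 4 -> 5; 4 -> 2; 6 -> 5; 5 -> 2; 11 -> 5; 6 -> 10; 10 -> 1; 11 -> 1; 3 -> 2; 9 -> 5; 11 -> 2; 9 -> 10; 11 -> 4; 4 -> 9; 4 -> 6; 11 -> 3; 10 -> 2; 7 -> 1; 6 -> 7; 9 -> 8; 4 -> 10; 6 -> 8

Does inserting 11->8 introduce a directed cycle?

No

Adding 11→8 creates a cycle iff 8 can already reach 11.
Explore from 8: no path reaches 11. The graph stays acyclic.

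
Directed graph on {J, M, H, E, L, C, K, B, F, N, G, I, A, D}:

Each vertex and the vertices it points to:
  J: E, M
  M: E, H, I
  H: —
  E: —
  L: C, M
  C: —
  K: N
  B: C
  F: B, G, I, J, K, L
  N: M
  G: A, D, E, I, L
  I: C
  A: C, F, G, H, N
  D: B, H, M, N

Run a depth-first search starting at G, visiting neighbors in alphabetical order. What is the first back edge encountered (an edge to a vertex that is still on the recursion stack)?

F->G

DFS from G (visiting neighbors in alphabetical order); mark gray on enter, black on exit:
G gray
  A gray
    C gray
    C black
    F gray
      B gray
        B→C: C black — skip
      B black
      F→G: G is gray → back edge
First back edge: F → G.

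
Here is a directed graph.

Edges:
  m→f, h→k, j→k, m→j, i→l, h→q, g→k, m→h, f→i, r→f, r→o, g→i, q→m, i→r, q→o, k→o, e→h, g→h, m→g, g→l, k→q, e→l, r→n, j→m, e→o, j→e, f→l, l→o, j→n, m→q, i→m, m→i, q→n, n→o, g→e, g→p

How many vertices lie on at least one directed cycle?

A vertex is on a directed cycle iff it belongs to a strongly connected component of size ≥ 2 (or has a self-loop).
The vertices on cycles are {e, f, g, h, i, j, k, m, q, r} — 10 in total.

10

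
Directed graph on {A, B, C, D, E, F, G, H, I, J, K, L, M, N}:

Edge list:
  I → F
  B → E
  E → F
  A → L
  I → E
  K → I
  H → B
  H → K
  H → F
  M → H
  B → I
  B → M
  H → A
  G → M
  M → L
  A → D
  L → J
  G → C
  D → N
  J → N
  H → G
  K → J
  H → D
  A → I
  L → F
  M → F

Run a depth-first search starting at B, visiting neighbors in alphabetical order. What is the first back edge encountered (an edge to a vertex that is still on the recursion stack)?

H→B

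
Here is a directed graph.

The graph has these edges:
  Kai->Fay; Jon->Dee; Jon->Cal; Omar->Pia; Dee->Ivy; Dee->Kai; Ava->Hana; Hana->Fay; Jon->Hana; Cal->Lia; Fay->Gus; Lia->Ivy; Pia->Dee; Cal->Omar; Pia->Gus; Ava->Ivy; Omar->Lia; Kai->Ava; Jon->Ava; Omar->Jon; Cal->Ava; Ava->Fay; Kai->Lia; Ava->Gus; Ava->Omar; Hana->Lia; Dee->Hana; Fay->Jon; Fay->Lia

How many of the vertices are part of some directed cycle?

9

A vertex is on a directed cycle iff it belongs to a strongly connected component of size ≥ 2 (or has a self-loop).
The vertices on cycles are {Ava, Cal, Dee, Fay, Jon, Kai, Pia, Hana, Omar} — 9 in total.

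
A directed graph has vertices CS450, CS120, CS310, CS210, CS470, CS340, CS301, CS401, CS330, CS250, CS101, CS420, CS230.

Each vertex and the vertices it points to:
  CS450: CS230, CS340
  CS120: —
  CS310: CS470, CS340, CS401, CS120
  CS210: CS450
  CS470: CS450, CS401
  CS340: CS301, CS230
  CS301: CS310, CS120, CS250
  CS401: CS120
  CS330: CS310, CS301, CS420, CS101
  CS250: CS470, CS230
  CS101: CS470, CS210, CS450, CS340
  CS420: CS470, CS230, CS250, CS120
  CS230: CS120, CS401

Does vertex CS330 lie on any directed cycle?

CS330 lies on a cycle iff there is a path from CS330 back to itself.
Exploring from CS330, it never reaches itself; equivalently, its strongly connected component is a singleton.

No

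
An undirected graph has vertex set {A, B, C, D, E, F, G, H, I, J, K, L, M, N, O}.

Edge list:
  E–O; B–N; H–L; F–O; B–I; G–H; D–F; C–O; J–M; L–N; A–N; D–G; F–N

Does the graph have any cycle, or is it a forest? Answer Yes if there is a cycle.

DFS, tracking each vertex's parent; an edge to a visited non-parent vertex closes a cycle.
Start from A:
visit A (parent –)
  visit N (parent A)
    visit L (parent N)
      visit H (parent L)
        H–L: parent, skip
        visit G (parent H)
          G–H: parent, skip
          visit D (parent G)
            visit F (parent D)
              F–D: parent, skip
              F–N: N visited and ≠ parent → cycle
Cycle: N – L – H – G – D – F – N.

Yes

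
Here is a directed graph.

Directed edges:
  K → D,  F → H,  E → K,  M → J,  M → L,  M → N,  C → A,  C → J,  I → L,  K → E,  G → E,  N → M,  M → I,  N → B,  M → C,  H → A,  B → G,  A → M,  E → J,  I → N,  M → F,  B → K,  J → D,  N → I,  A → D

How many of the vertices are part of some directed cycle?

A vertex is on a directed cycle iff it belongs to a strongly connected component of size ≥ 2 (or has a self-loop).
The vertices on cycles are {A, C, E, F, H, I, K, M, N} — 9 in total.

9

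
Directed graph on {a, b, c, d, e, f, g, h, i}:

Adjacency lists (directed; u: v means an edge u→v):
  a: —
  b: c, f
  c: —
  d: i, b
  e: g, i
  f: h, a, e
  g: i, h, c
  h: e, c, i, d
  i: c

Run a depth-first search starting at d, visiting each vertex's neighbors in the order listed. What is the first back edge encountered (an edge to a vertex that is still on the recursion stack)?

g->h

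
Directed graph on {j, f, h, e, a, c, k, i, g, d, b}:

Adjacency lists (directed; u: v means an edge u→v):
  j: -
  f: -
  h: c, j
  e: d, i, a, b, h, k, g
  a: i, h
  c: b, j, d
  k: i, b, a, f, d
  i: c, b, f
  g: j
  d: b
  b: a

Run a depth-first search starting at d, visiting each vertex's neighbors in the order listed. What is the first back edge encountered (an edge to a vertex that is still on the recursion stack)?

c→b

DFS from d (visiting each vertex's neighbors in the order listed); mark gray on enter, black on exit:
d gray
  b gray
    a gray
      i gray
        c gray
          c→b: b is gray → back edge
First back edge: c → b.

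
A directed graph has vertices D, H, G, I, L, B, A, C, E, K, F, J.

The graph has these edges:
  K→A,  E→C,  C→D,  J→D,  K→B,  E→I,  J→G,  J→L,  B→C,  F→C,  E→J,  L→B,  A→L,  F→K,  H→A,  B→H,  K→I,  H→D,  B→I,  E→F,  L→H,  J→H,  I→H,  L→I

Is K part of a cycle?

No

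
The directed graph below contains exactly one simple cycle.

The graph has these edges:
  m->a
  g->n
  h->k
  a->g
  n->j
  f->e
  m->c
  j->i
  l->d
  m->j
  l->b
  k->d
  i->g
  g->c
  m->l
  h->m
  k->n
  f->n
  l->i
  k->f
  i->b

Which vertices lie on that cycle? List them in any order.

g, i, j, n

DFS with gray/black marking from j:
j gray
  i gray
    b gray
    b black
    g gray
      n gray
        n→j: j is gray → back edge
Back edge closes the cycle j → i → g → n → j; its vertices are {g, i, j, n}.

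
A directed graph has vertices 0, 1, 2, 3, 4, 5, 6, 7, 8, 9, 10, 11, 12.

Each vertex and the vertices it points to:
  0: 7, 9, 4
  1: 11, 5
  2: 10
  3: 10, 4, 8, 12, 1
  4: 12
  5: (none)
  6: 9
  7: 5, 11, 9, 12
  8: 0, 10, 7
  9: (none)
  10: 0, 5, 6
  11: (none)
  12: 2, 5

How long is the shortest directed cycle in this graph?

5

For each vertex v, BFS finds the shortest path from v back to v.
The shortest such closed walk is 7 → 12 → 2 → 10 → 0 → 7, length 5.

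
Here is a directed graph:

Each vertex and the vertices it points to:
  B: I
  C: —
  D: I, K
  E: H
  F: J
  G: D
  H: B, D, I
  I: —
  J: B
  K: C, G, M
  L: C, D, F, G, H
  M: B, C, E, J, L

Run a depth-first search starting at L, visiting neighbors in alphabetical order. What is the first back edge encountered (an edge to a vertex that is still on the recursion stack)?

G->D

DFS from L (visiting neighbors in alphabetical order); mark gray on enter, black on exit:
L gray
  C gray
  C black
  D gray
    I gray
    I black
    K gray
      K→C: C black — skip
      G gray
        G→D: D is gray → back edge
First back edge: G → D.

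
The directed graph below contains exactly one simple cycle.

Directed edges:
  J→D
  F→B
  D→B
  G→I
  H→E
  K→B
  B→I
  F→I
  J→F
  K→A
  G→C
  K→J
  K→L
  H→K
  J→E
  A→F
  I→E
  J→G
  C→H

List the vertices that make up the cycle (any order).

DFS with gray/black marking from K:
K gray
  B gray
    I gray
      E gray
      E black
    I black
  B black
  A gray
    F gray
      F→I: I black — skip
      F→B: B black — skip
    F black
  A black
  L gray
  L black
  J gray
    G gray
      C gray
        H gray
          H→K: K is gray → back edge
Back edge closes the cycle K → J → G → C → H → K; its vertices are {C, G, H, J, K}.

C, G, H, J, K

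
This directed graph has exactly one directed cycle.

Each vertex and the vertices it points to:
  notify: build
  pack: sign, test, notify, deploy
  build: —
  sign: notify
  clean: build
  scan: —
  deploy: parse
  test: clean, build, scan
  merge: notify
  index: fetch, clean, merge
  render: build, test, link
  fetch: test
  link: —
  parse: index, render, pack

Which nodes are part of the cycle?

DFS with gray/black marking from parse:
parse gray
  index gray
    fetch gray
      test gray
        clean gray
          build gray
          build black
        clean black
        test→build: build black — skip
        scan gray
        scan black
      test black
    fetch black
    index→clean: clean black — skip
    merge gray
      notify gray
        notify→build: build black — skip
      notify black
    merge black
  index black
  render gray
    render→build: build black — skip
    render→test: test black — skip
    link gray
    link black
  render black
  pack gray
    sign gray
      sign→notify: notify black — skip
    sign black
    pack→test: test black — skip
    pack→notify: notify black — skip
    deploy gray
      deploy→parse: parse is gray → back edge
Back edge closes the cycle parse → pack → deploy → parse; its vertices are {pack, parse, deploy}.

pack, parse, deploy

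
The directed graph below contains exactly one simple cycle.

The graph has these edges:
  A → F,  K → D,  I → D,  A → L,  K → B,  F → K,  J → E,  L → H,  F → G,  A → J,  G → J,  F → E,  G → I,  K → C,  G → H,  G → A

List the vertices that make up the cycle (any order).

DFS with gray/black marking from A:
A gray
  J gray
    E gray
    E black
  J black
  L gray
    H gray
    H black
  L black
  F gray
    K gray
      C gray
      C black
      B gray
      B black
      D gray
      D black
    K black
    G gray
      G→J: J black — skip
      I gray
        I→D: D black — skip
      I black
      G→H: H black — skip
      G→A: A is gray → back edge
Back edge closes the cycle A → F → G → A; its vertices are {A, F, G}.

A, F, G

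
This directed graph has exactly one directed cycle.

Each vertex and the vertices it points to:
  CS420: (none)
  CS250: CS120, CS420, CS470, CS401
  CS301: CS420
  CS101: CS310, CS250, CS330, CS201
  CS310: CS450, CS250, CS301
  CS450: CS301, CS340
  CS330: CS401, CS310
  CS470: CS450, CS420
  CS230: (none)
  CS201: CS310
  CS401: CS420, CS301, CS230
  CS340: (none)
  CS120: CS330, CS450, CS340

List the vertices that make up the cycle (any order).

CS120, CS250, CS310, CS330

DFS with gray/black marking from CS250:
CS250 gray
  CS120 gray
    CS330 gray
      CS401 gray
        CS420 gray
        CS420 black
        CS301 gray
          CS301→CS420: CS420 black — skip
        CS301 black
        CS230 gray
        CS230 black
      CS401 black
      CS310 gray
        CS450 gray
          CS450→CS301: CS301 black — skip
          CS340 gray
          CS340 black
        CS450 black
        CS310→CS250: CS250 is gray → back edge
Back edge closes the cycle CS250 → CS120 → CS330 → CS310 → CS250; its vertices are {CS120, CS250, CS310, CS330}.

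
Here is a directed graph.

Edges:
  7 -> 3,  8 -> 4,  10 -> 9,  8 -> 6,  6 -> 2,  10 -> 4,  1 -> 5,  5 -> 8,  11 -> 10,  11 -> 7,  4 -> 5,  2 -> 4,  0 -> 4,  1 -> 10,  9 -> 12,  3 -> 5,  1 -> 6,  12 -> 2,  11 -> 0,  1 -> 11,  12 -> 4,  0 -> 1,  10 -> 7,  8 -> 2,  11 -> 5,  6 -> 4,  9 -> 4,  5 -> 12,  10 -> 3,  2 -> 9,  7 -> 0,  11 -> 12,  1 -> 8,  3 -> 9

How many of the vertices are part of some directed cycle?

A vertex is on a directed cycle iff it belongs to a strongly connected component of size ≥ 2 (or has a self-loop).
The vertices on cycles are {0, 1, 2, 4, 5, 6, 7, 8, 9, 10, 11, 12} — 12 in total.

12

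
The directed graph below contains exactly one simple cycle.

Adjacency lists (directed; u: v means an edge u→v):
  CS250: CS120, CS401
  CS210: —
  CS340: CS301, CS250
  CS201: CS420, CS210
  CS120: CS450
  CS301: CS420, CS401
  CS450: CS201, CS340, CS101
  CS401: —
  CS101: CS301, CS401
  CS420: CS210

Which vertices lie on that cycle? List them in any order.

DFS with gray/black marking from CS450:
CS450 gray
  CS201 gray
    CS420 gray
      CS210 gray
      CS210 black
    CS420 black
    CS201→CS210: CS210 black — skip
  CS201 black
  CS340 gray
    CS301 gray
      CS301→CS420: CS420 black — skip
      CS401 gray
      CS401 black
    CS301 black
    CS250 gray
      CS120 gray
        CS120→CS450: CS450 is gray → back edge
Back edge closes the cycle CS450 → CS340 → CS250 → CS120 → CS450; its vertices are {CS120, CS250, CS340, CS450}.

CS120, CS250, CS340, CS450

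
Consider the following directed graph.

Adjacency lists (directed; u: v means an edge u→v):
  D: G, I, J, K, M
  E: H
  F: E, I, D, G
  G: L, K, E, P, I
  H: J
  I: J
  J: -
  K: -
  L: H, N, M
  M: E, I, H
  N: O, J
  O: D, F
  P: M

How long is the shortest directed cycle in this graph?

For each vertex v, BFS finds the shortest path from v back to v.
The shortest such closed walk is O → D → G → L → N → O, length 5.

5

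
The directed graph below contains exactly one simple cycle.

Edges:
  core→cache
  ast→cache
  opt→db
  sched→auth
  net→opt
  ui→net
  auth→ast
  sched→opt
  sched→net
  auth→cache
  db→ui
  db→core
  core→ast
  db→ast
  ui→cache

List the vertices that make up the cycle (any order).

DFS with gray/black marking from opt:
opt gray
  db gray
    ast gray
      cache gray
      cache black
    ast black
    core gray
      core→ast: ast black — skip
      core→cache: cache black — skip
    core black
    ui gray
      net gray
        net→opt: opt is gray → back edge
Back edge closes the cycle opt → db → ui → net → opt; its vertices are {db, ui, net, opt}.

db, ui, net, opt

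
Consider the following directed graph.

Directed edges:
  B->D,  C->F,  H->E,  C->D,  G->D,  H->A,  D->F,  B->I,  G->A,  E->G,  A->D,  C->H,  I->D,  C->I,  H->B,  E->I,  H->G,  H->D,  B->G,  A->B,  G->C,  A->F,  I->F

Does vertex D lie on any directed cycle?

No

D lies on a cycle iff there is a path from D back to itself.
Exploring from D, it never reaches itself; equivalently, its strongly connected component is a singleton.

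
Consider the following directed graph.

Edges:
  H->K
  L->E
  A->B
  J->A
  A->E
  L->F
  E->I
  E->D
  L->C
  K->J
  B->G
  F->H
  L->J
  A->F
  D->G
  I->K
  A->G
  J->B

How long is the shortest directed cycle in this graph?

5

For each vertex v, BFS finds the shortest path from v back to v.
The shortest such closed walk is F → H → K → J → A → F, length 5.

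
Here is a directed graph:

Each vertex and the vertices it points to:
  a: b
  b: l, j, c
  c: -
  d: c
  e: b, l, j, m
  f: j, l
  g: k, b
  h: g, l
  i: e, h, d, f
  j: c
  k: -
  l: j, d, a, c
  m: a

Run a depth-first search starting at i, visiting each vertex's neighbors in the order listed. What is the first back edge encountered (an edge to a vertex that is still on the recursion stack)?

a→b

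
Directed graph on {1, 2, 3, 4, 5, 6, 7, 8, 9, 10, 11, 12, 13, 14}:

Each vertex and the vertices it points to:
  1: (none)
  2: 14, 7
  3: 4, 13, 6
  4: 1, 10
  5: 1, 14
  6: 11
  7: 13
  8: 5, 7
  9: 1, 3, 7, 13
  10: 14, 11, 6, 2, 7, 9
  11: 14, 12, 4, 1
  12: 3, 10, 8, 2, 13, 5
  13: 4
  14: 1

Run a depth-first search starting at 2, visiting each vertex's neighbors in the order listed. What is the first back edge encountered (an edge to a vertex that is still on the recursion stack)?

3->4

DFS from 2 (visiting each vertex's neighbors in the order listed); mark gray on enter, black on exit:
2 gray
  14 gray
    1 gray
    1 black
  14 black
  7 gray
    13 gray
      4 gray
        4→1: 1 black — skip
        10 gray
          10→14: 14 black — skip
          11 gray
            11→14: 14 black — skip
            12 gray
              3 gray
                3→4: 4 is gray → back edge
First back edge: 3 → 4.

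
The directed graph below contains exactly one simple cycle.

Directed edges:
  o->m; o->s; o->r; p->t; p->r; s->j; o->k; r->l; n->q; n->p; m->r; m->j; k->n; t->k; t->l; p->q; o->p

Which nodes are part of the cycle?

k, n, p, t

DFS with gray/black marking from p:
p gray
  q gray
  q black
  r gray
    l gray
    l black
  r black
  t gray
    t→l: l black — skip
    k gray
      n gray
        n→p: p is gray → back edge
Back edge closes the cycle p → t → k → n → p; its vertices are {k, n, p, t}.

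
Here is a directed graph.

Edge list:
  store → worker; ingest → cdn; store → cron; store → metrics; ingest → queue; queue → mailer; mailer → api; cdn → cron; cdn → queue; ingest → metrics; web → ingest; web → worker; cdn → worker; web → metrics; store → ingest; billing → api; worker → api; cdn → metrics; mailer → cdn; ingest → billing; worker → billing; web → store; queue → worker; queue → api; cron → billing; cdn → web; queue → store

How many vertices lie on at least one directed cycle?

6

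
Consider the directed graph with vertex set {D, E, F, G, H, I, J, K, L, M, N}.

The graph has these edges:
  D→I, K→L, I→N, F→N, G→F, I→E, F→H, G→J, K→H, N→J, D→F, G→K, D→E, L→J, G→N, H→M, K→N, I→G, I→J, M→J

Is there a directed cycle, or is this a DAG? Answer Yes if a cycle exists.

No

DFS with white/gray/black marking, starting from G:
G gray
  F gray
    H gray
      M gray
        J gray
        J black
      M black
    H black
    N gray
      N→J: J black — skip
    N black
  F black
  G→N: N black — skip
  G→J: J black — skip
  K gray
    K→H: H black — skip
    K→N: N black — skip
    L gray
      L→J: J black — skip
    L black
  K black
G black
D gray
  E gray
  E black
  I gray
    I→G: G black — skip
    I→J: J black — skip
    I→E: E black — skip
    I→N: N black — skip
  I black
  D→F: F black — skip
D black
Every edge goes to a white or black vertex — no back edge, so the graph is acyclic.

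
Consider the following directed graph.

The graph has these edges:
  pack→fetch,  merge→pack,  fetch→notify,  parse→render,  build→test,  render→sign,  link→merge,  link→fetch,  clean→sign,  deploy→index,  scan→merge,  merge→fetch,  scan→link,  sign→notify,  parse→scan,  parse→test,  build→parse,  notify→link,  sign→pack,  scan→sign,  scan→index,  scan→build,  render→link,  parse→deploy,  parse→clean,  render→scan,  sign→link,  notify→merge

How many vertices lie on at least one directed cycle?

9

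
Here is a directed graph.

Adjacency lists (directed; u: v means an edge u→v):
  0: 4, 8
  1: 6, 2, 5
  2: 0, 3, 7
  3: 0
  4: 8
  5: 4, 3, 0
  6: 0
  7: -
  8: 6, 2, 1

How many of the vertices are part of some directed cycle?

8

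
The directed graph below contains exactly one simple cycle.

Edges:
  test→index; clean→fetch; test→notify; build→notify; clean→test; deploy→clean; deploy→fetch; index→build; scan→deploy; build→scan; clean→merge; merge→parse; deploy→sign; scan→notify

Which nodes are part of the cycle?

DFS with gray/black marking from deploy:
deploy gray
  sign gray
  sign black
  fetch gray
  fetch black
  clean gray
    clean→fetch: fetch black — skip
    test gray
      index gray
        build gray
          notify gray
          notify black
          scan gray
            scan→deploy: deploy is gray → back edge
Back edge closes the cycle deploy → clean → test → index → build → scan → deploy; its vertices are {scan, test, build, clean, index, deploy}.

scan, test, build, clean, index, deploy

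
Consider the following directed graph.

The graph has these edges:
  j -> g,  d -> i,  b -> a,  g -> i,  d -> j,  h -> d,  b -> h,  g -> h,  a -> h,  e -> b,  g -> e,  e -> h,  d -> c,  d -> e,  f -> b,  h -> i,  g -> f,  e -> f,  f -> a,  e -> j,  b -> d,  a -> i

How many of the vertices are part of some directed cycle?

8

A vertex is on a directed cycle iff it belongs to a strongly connected component of size ≥ 2 (or has a self-loop).
The vertices on cycles are {a, b, d, e, f, g, h, j} — 8 in total.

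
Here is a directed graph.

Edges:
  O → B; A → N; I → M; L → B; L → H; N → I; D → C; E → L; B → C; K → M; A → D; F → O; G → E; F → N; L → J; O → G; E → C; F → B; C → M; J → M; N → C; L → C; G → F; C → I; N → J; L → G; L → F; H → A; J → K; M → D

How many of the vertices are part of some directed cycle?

9

A vertex is on a directed cycle iff it belongs to a strongly connected component of size ≥ 2 (or has a self-loop).
The vertices on cycles are {C, D, E, F, G, I, L, M, O} — 9 in total.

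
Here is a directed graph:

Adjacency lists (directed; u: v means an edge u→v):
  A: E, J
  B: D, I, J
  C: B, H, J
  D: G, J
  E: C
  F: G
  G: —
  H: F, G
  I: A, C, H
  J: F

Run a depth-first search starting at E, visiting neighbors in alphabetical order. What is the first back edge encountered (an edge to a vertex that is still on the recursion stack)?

DFS from E (visiting neighbors in alphabetical order); mark gray on enter, black on exit:
E gray
  C gray
    B gray
      D gray
        G gray
        G black
        J gray
          F gray
            F→G: G black — skip
          F black
        J black
      D black
      I gray
        A gray
          A→E: E is gray → back edge
First back edge: A → E.

A→E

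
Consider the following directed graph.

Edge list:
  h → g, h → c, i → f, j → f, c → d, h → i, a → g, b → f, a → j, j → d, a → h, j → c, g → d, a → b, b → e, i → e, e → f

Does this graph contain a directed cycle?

DFS with white/gray/black marking, starting from c:
c gray
  d gray
  d black
c black
a gray
  g gray
    g→d: d black — skip
  g black
  j gray
    j→c: c black — skip
    f gray
    f black
    j→d: d black — skip
  j black
  h gray
    h→g: g black — skip
    h→c: c black — skip
    i gray
      e gray
        e→f: f black — skip
      e black
      i→f: f black — skip
    i black
  h black
  b gray
    b→f: f black — skip
    b→e: e black — skip
  b black
a black
Every edge goes to a white or black vertex — no back edge, so the graph is acyclic.

No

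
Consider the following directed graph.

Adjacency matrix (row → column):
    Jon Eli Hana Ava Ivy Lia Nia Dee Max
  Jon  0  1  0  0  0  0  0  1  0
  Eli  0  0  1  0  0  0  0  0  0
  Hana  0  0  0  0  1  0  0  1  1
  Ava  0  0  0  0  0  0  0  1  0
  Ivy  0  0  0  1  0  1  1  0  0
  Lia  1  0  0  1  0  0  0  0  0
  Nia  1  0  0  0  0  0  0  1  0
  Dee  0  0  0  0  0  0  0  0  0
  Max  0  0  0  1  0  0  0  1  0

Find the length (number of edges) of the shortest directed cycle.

5

For each vertex v, BFS finds the shortest path from v back to v.
The shortest such closed walk is Hana → Ivy → Lia → Jon → Eli → Hana, length 5.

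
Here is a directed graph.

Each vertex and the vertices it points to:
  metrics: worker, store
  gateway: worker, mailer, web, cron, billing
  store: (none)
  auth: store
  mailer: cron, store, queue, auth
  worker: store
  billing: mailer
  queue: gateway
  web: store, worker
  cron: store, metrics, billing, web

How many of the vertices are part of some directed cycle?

A vertex is on a directed cycle iff it belongs to a strongly connected component of size ≥ 2 (or has a self-loop).
The vertices on cycles are {cron, queue, mailer, billing, gateway} — 5 in total.

5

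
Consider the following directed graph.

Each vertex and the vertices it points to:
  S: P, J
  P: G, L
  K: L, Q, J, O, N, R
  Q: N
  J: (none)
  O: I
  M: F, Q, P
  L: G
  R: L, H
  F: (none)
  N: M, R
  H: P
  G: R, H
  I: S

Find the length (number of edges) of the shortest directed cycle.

For each vertex v, BFS finds the shortest path from v back to v.
The shortest such closed walk is N → M → Q → N, length 3.

3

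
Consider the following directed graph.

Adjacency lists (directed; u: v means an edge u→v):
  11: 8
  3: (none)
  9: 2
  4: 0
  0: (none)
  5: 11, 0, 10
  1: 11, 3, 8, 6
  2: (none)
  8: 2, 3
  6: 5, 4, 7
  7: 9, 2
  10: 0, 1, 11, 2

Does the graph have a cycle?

Yes

DFS with white/gray/black marking, starting from 6:
6 gray
  5 gray
    11 gray
      8 gray
        2 gray
        2 black
        3 gray
        3 black
      8 black
    11 black
    0 gray
    0 black
    10 gray
      10→0: 0 black — skip
      1 gray
        1→11: 11 black — skip
        1→3: 3 black — skip
        1→8: 8 black — skip
        1→6: 6 is gray → back edge
Back edge found, so a cycle exists: 6 → 5 → 10 → 1 → 6.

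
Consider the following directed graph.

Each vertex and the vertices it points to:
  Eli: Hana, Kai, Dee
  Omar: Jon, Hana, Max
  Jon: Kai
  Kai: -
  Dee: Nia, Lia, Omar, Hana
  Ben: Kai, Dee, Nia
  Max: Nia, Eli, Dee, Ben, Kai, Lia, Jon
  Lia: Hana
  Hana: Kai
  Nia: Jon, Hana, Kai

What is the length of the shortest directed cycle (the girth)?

3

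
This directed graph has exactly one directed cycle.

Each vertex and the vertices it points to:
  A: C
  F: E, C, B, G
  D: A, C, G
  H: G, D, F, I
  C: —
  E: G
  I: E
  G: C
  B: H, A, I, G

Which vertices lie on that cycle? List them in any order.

B, F, H

DFS with gray/black marking from B:
B gray
  H gray
    G gray
      C gray
      C black
    G black
    D gray
      A gray
        A→C: C black — skip
      A black
      D→C: C black — skip
      D→G: G black — skip
    D black
    F gray
      E gray
        E→G: G black — skip
      E black
      F→C: C black — skip
      F→B: B is gray → back edge
Back edge closes the cycle B → H → F → B; its vertices are {B, F, H}.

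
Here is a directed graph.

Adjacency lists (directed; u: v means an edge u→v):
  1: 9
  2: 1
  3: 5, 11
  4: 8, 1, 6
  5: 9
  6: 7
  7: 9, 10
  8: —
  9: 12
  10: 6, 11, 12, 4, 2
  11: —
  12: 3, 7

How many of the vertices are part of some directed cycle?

A vertex is on a directed cycle iff it belongs to a strongly connected component of size ≥ 2 (or has a self-loop).
The vertices on cycles are {1, 2, 3, 4, 5, 6, 7, 9, 10, 12} — 10 in total.

10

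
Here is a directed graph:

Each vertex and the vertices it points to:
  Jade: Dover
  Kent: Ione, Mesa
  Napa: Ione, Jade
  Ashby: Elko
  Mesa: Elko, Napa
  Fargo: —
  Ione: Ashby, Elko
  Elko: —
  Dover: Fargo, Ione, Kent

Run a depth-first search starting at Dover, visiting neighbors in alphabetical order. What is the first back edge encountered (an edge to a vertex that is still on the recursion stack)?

Jade→Dover

DFS from Dover (visiting neighbors in alphabetical order); mark gray on enter, black on exit:
Dover gray
  Fargo gray
  Fargo black
  Ione gray
    Ashby gray
      Elko gray
      Elko black
    Ashby black
    Ione→Elko: Elko black — skip
  Ione black
  Kent gray
    Kent→Ione: Ione black — skip
    Mesa gray
      Mesa→Elko: Elko black — skip
      Napa gray
        Napa→Ione: Ione black — skip
        Jade gray
          Jade→Dover: Dover is gray → back edge
First back edge: Jade → Dover.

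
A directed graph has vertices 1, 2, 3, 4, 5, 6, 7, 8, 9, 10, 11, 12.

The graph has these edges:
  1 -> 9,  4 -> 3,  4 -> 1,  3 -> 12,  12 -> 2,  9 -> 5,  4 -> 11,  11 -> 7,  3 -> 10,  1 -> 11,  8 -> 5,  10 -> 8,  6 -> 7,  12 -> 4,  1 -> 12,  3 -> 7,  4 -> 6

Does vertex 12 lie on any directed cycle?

Yes

12 is on a cycle iff 12 can reach itself via ≥1 edge.
12 → 4 → 1 → 12 — yes.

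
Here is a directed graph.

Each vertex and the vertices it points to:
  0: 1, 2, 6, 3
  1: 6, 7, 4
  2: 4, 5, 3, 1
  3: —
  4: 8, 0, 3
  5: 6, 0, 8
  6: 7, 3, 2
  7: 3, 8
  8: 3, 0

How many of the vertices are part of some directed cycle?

8

A vertex is on a directed cycle iff it belongs to a strongly connected component of size ≥ 2 (or has a self-loop).
The vertices on cycles are {0, 1, 2, 4, 5, 6, 7, 8} — 8 in total.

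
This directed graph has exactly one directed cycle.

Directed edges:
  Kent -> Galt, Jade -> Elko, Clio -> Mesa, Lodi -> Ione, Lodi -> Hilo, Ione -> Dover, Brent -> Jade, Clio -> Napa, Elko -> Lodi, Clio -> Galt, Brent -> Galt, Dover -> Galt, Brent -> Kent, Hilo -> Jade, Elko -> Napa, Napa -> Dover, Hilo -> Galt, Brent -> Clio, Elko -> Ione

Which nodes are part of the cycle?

DFS with gray/black marking from Jade:
Jade gray
  Elko gray
    Lodi gray
      Hilo gray
        Galt gray
        Galt black
        Hilo→Jade: Jade is gray → back edge
Back edge closes the cycle Jade → Elko → Lodi → Hilo → Jade; its vertices are {Elko, Hilo, Jade, Lodi}.

Elko, Hilo, Jade, Lodi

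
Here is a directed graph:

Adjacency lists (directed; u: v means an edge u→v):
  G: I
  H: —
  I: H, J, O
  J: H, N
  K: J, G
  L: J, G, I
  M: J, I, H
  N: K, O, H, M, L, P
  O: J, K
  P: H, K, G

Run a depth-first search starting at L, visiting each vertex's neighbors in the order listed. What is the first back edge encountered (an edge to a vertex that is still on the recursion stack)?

K->J

DFS from L (visiting each vertex's neighbors in the order listed); mark gray on enter, black on exit:
L gray
  J gray
    H gray
    H black
    N gray
      K gray
        K→J: J is gray → back edge
First back edge: K → J.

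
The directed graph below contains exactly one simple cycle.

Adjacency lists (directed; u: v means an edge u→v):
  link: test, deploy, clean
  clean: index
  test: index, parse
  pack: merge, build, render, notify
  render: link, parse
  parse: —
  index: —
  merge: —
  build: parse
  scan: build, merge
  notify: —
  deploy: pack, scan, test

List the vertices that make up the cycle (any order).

link, pack, deploy, render

DFS with gray/black marking from deploy:
deploy gray
  pack gray
    merge gray
    merge black
    build gray
      parse gray
      parse black
    build black
    render gray
      link gray
        test gray
          index gray
          index black
          test→parse: parse black — skip
        test black
        link→deploy: deploy is gray → back edge
Back edge closes the cycle deploy → pack → render → link → deploy; its vertices are {link, pack, deploy, render}.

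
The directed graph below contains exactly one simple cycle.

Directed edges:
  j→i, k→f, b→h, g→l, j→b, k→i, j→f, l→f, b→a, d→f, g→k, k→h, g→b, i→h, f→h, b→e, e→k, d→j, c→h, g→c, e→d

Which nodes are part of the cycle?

DFS with gray/black marking from b:
b gray
  h gray
  h black
  a gray
  a black
  e gray
    d gray
      j gray
        f gray
          f→h: h black — skip
        f black
        j→b: b is gray → back edge
Back edge closes the cycle b → e → d → j → b; its vertices are {b, d, e, j}.

b, d, e, j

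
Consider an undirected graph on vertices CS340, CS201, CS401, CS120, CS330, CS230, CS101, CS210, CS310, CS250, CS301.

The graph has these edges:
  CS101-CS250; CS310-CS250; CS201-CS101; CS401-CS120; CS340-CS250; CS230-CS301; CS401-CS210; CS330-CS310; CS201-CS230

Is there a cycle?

No

DFS, tracking each vertex's parent; an edge to a visited non-parent vertex closes a cycle.
Start from CS210:
visit CS210 (parent –)
  visit CS401 (parent CS210)
    CS401–CS210: parent, skip
    visit CS120 (parent CS401)
      CS120–CS401: parent, skip
visit CS340 (parent –)
  visit CS250 (parent CS340)
    visit CS310 (parent CS250)
      visit CS330 (parent CS310)
        CS330–CS310: parent, skip
      CS310–CS250: parent, skip
    CS250–CS340: parent, skip
    visit CS101 (parent CS250)
      CS101–CS250: parent, skip
      visit CS201 (parent CS101)
        visit CS230 (parent CS201)
          visit CS301 (parent CS230)
            CS301–CS230: parent, skip
          CS230–CS201: parent, skip
        CS201–CS101: parent, skip
No non-parent visited neighbor found — the graph is a forest.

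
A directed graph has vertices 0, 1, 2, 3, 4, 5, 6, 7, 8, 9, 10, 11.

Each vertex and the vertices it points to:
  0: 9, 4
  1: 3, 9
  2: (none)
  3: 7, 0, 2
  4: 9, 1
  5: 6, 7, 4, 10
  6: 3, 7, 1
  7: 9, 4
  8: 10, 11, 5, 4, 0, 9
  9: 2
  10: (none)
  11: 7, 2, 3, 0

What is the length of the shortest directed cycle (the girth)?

For each vertex v, BFS finds the shortest path from v back to v.
The shortest such closed walk is 1 → 3 → 7 → 4 → 1, length 4.

4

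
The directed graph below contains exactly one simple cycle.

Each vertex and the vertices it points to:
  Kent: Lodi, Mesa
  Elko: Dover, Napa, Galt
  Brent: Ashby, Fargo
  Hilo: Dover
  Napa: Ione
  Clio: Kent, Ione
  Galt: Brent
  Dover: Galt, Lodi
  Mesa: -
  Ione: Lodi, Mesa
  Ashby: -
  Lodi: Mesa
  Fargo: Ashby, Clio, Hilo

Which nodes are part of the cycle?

DFS with gray/black marking from Galt:
Galt gray
  Brent gray
    Ashby gray
    Ashby black
    Fargo gray
      Fargo→Ashby: Ashby black — skip
      Clio gray
        Kent gray
          Lodi gray
            Mesa gray
            Mesa black
          Lodi black
          Kent→Mesa: Mesa black — skip
        Kent black
        Ione gray
          Ione→Lodi: Lodi black — skip
          Ione→Mesa: Mesa black — skip
        Ione black
      Clio black
      Hilo gray
        Dover gray
          Dover→Galt: Galt is gray → back edge
Back edge closes the cycle Galt → Brent → Fargo → Hilo → Dover → Galt; its vertices are {Galt, Hilo, Brent, Dover, Fargo}.

Galt, Hilo, Brent, Dover, Fargo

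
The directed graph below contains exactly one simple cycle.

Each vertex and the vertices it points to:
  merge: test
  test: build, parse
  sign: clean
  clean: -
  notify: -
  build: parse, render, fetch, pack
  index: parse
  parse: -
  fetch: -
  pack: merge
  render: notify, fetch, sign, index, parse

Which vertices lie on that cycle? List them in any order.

pack, test, build, merge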